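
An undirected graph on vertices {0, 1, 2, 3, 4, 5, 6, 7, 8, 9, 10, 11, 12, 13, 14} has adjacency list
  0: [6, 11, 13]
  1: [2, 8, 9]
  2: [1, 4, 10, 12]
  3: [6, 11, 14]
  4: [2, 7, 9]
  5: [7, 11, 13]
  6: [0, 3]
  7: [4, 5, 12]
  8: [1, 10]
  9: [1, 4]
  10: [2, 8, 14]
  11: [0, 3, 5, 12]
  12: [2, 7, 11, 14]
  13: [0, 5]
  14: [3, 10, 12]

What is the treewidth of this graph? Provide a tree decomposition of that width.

Treewidth 3.
One such decomposition:
Bags: B1 = {1, 8, 9, 10}  B2 = {1, 2, 9, 10}  B3 = {2, 4, 9, 10}  B4 = {2, 4, 10, 14}  B5 = {2, 4, 12, 14}  B6 = {4, 7, 12, 14}  B7 = {3, 7, 12, 14}  B8 = {3, 7, 11, 12}  B9 = {3, 5, 7, 11}  B10 = {3, 5, 6, 11}  B11 = {0, 5, 6, 11}  B12 = {0, 5, 6, 13}
Tree: B1–B2, B2–B3, B3–B4, B4–B5, B5–B6, B6–B7, B7–B8, B8–B9, B9–B10, B10–B11, B11–B12

The largest bag has 4 vertices, giving width 3; this decomposition certifies tw(G) ≤ 3. For the lower bound: the 4 vertex sets {1,8,9}, {10}, {2}, {4,7,12,14} are disjoint, each induces a connected subgraph, and every pair is joined by at least one edge of G. Contracting each set to a single vertex therefore yields K_{4} as a minor, and since treewidth is minor-monotone, tw(G) ≥ tw(K_{4}) = 3. The upper and lower bounds meet at 3, so that is the treewidth.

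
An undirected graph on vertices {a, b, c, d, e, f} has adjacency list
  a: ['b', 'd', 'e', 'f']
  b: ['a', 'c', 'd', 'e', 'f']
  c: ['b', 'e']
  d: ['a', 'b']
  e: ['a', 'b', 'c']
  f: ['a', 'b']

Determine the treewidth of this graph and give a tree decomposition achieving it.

The largest bag has 3 vertices, giving width 2; this decomposition certifies tw(G) ≤ 2. Conversely, {b, c, e} is a clique of size 3, and the vertices of any clique must share a bag in every tree decomposition; so some bag has ≥ 3 vertices and tw(G) ≥ 2. Hence tw(G) = 2 exactly.

Treewidth 2.
One optimal decomposition is:
Bags: B1 = {a, b, f}  B2 = {a, b, d}  B3 = {a, b, e}  B4 = {b, c, e}
Tree: B1–B2, B1–B3, B3–B4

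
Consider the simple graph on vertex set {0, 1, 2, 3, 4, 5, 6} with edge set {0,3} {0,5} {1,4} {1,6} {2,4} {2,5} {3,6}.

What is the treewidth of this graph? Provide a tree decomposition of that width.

Treewidth 2.
Bags: B1 = {2, 4, 5}  B2 = {0, 4, 5}  B3 = {0, 3, 4}  B4 = {3, 4, 6}  B5 = {1, 4, 6}
Tree: B1–B2, B2–B3, B3–B4, B4–B5

The largest bag has 3 vertices, giving width 2; this decomposition certifies tw(G) ≤ 2. Since 4–2–5–0–3–6–1–4 is a cycle in G, G is not acyclic. Forests are exactly the graphs of treewidth ≤ 1, so tw(G) ≥ 2. Therefore the treewidth is 2.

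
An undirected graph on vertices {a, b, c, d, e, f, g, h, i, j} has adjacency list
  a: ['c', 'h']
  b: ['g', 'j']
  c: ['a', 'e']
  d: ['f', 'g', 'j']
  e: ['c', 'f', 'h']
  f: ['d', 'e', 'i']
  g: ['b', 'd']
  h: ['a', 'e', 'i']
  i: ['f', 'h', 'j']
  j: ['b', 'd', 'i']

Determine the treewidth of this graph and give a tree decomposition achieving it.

Treewidth 2.
One such decomposition:
Bags: B1 = {a, c, h}  B2 = {c, e, h}  B3 = {e, h, i}  B4 = {e, f, i}  B5 = {f, i, j}  B6 = {d, f, j}  B7 = {b, d, j}  B8 = {b, d, g}
Tree: B1–B2, B2–B3, B3–B4, B4–B5, B5–B6, B6–B7, B7–B8

Each bag holds 3 vertices, so the decomposition has width 2, which upper-bounds the treewidth. Since a–c–e–h–a is a cycle in G, G is not acyclic. Forests are exactly the graphs of treewidth ≤ 1, so tw(G) ≥ 2. Hence tw(G) = 2 exactly.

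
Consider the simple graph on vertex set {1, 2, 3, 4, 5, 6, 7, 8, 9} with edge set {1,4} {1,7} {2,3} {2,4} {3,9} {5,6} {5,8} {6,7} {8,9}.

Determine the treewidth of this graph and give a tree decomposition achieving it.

Treewidth 2.
One optimal decomposition is:
Bags: B1 = {1, 6, 7}  B2 = {1, 4, 6}  B3 = {2, 4, 6}  B4 = {2, 3, 6}  B5 = {3, 6, 9}  B6 = {6, 8, 9}  B7 = {5, 6, 8}
Tree: B1–B2, B2–B3, B3–B4, B4–B5, B5–B6, B6–B7

Each bag holds 3 vertices, so the decomposition has width 2, which upper-bounds the treewidth. The edges 6–7–1–4–2–3–9–8–5–6 form a cycle, so G is not a tree and its treewidth is at least 2. Combining the bounds, tw(G) = 2.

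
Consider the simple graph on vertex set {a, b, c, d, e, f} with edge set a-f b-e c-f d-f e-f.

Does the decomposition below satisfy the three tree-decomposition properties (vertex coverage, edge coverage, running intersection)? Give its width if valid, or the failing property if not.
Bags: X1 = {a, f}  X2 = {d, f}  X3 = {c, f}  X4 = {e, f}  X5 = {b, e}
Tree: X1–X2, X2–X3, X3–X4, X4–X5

Every vertex of G appears in some bag (union = {a, b, c, d, e, f}); every edge is covered by a bag; and for each vertex v the set of bags containing v is connected in the bag tree. The decomposition is therefore valid. The largest bag has 2 vertices, so the width is 1.

Yes; width 1.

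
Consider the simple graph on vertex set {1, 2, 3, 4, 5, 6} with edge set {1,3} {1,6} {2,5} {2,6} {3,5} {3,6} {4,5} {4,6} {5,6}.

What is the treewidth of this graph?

2

A width-2 tree decomposition is:
Bags: B1 = {3, 5, 6}  B2 = {4, 5, 6}  B3 = {2, 5, 6}  B4 = {1, 3, 6}
Tree: B1–B2, B1–B3, B1–B4
Every bag has size at most 3, so the width is 3 − 1 = 2 and tw(G) ≤ 2. For the lower bound, the 3 vertices {1, 3, 6} are pairwise adjacent, and any tree decomposition puts a clique entirely inside one bag — forcing width ≥ 2. Hence tw(G) = 2 exactly.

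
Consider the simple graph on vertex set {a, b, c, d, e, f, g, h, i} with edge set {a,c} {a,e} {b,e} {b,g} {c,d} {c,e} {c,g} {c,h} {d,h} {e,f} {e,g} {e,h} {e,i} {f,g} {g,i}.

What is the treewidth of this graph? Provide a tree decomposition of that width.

The largest bag has 3 vertices, giving width 2; this decomposition certifies tw(G) ≤ 2. For the lower bound, the 3 vertices {c, d, h} are pairwise adjacent, and any tree decomposition puts a clique entirely inside one bag — forcing width ≥ 2. The upper and lower bounds meet at 2, so that is the treewidth.

Treewidth 2.
One optimal decomposition is:
Bags: B1 = {e, f, g}  B2 = {c, e, g}  B3 = {e, g, i}  B4 = {b, e, g}  B5 = {a, c, e}  B6 = {c, e, h}  B7 = {c, d, h}
Tree: B1–B2, B1–B3, B3–B4, B2–B5, B2–B6, B6–B7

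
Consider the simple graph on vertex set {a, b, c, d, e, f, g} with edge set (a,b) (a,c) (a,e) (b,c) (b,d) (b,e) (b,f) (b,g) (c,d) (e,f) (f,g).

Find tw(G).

2

A width-2 tree decomposition is:
Bags: B1 = {b, f, g}  B2 = {b, e, f}  B3 = {a, b, e}  B4 = {a, b, c}  B5 = {b, c, d}
Tree: B1–B2, B2–B3, B3–B4, B4–B5
The largest bag has 3 vertices, giving width 2; this decomposition certifies tw(G) ≤ 2. Conversely, {b, c, d} is a clique of size 3, and the vertices of any clique must share a bag in every tree decomposition; so some bag has ≥ 3 vertices and tw(G) ≥ 2. Combining the bounds, tw(G) = 2.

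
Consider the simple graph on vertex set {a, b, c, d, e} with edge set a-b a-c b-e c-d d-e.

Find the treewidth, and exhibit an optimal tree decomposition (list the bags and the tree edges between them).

Treewidth 2.
One such decomposition:
Bags: B1 = {a, c, d}  B2 = {a, d, e}  B3 = {a, b, e}
Tree: B1–B2, B2–B3

The largest bag has 3 vertices, giving width 2; this decomposition certifies tw(G) ≤ 2. For the lower bound, G contains the cycle a–c–d–e–b–a, so G is not a forest; only forests have treewidth ≤ 1, hence tw(G) ≥ 2. The upper and lower bounds meet at 2, so that is the treewidth.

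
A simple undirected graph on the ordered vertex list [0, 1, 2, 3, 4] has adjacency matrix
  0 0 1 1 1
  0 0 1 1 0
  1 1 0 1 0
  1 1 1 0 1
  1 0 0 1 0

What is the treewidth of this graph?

2

A width-2 tree decomposition is:
Bags: B1 = {0, 2, 3}  B2 = {0, 3, 4}  B3 = {1, 2, 3}
Tree: B1–B2, B1–B3
The largest bag has 3 vertices, giving width 2; this decomposition certifies tw(G) ≤ 2. On the other hand G contains the 3-clique {0, 2, 3}. A clique must lie in a single bag of any decomposition, so no decomposition can have width below 2. The upper and lower bounds meet at 2, so that is the treewidth.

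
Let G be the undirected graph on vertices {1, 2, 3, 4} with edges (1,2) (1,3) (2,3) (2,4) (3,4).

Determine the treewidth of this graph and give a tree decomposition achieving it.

Treewidth 2.
One such decomposition:
Bags: B1 = {2, 3, 4}  B2 = {1, 2, 3}
Tree: B1–B2

The largest bag has 3 vertices, giving width 2; this decomposition certifies tw(G) ≤ 2. On the other hand G contains the 3-clique {1, 2, 3}. A clique must lie in a single bag of any decomposition, so no decomposition can have width below 2. Therefore the treewidth is 2.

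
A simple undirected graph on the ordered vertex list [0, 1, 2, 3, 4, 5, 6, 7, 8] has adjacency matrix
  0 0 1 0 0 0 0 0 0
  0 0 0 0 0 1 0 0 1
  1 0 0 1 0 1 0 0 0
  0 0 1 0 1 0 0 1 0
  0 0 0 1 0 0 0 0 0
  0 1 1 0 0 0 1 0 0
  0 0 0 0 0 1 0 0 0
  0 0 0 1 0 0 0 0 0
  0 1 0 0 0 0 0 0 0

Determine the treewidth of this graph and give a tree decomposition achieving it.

Treewidth 1.
One such decomposition:
Bags: B1 = {1, 5}  B2 = {2, 5}  B3 = {5, 6}  B4 = {2, 3}  B5 = {3, 7}  B6 = {0, 2}  B7 = {3, 4}  B8 = {1, 8}
Tree: B1–B2, B1–B3, B2–B4, B4–B5, B2–B6, B5–B7, B1–B8

Each bag holds 2 vertices, so the decomposition has width 1, which upper-bounds the treewidth. G has an edge, so its treewidth is at least 1. Hence tw(G) = 1 exactly.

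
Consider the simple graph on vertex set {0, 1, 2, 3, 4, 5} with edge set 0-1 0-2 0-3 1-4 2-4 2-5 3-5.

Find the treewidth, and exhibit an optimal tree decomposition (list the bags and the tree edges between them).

Every bag has size at most 3, so the width is 3 − 1 = 2 and tw(G) ≤ 2. Since 5–3–0–2–5 is a cycle in G, G is not acyclic. Forests are exactly the graphs of treewidth ≤ 1, so tw(G) ≥ 2. Therefore the treewidth is 2.

Treewidth 2.
One such decomposition:
Bags: B1 = {2, 3, 5}  B2 = {0, 2, 3}  B3 = {0, 2, 4}  B4 = {0, 1, 4}
Tree: B1–B2, B2–B3, B3–B4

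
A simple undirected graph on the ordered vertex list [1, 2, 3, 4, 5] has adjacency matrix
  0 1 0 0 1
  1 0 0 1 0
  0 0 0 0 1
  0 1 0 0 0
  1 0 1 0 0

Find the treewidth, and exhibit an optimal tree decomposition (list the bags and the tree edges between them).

Every bag has size at most 2, so the width is 2 − 1 = 1 and tw(G) ≤ 1. G has an edge, so its treewidth is at least 1. Hence tw(G) = 1 exactly.

Treewidth 1.
One such decomposition:
Bags: B1 = {3, 5}  B2 = {1, 5}  B3 = {1, 2}  B4 = {2, 4}
Tree: B1–B2, B2–B3, B3–B4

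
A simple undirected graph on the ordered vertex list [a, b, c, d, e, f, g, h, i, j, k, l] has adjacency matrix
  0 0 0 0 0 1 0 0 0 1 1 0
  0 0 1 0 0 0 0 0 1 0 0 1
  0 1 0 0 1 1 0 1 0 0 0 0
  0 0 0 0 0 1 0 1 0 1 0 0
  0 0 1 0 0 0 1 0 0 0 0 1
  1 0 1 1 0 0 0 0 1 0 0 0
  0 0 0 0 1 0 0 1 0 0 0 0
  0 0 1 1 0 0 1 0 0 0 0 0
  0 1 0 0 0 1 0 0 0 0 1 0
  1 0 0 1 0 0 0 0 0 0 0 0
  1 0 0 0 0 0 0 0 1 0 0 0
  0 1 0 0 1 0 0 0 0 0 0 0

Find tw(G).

A width-3 tree decomposition is:
Bags: B1 = {a, d, j, k}  B2 = {a, d, f, k}  B3 = {d, f, i, k}  B4 = {d, f, h, i}  B5 = {c, f, h, i}  B6 = {b, c, h, i}  B7 = {b, c, g, h}  B8 = {b, c, e, g}  B9 = {b, e, g, l}
Tree: B1–B2, B2–B3, B3–B4, B4–B5, B5–B6, B6–B7, B7–B8, B8–B9
Each bag holds 4 vertices, so the decomposition has width 3, which upper-bounds the treewidth. For the lower bound: the 4 vertex sets {a,j,k}, {d}, {f}, {b,c,h,i} are disjoint, each induces a connected subgraph, and every pair is joined by at least one edge of G. Contracting each set to a single vertex therefore yields K_{4} as a minor, and since treewidth is minor-monotone, tw(G) ≥ tw(K_{4}) = 3. Therefore the treewidth is 3.

3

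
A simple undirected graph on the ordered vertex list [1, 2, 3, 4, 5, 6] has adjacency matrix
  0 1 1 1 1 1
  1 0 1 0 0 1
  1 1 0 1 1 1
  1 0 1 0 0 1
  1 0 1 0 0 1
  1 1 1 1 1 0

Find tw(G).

3

A width-3 tree decomposition is:
Bags: B1 = {1, 3, 5, 6}  B2 = {1, 2, 3, 6}  B3 = {1, 3, 4, 6}
Tree: B1–B2, B1–B3
Every bag has size at most 4, so the width is 4 − 1 = 3 and tw(G) ≤ 3. For the lower bound, the 4 vertices {1, 2, 3, 6} are pairwise adjacent, and any tree decomposition puts a clique entirely inside one bag — forcing width ≥ 3. The upper and lower bounds meet at 3, so that is the treewidth.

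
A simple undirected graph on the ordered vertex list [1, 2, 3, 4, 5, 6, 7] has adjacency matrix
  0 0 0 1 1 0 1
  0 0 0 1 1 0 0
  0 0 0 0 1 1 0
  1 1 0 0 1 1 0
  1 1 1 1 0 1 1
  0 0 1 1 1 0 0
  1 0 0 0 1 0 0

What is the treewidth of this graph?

2

A width-2 tree decomposition is:
Bags: B1 = {4, 5, 6}  B2 = {1, 4, 5}  B3 = {1, 5, 7}  B4 = {2, 4, 5}  B5 = {3, 5, 6}
Tree: B1–B2, B2–B3, B1–B4, B1–B5
Every bag has size at most 3, so the width is 3 − 1 = 2 and tw(G) ≤ 2. For the lower bound, the 3 vertices {3, 5, 6} are pairwise adjacent, and any tree decomposition puts a clique entirely inside one bag — forcing width ≥ 2. Therefore the treewidth is 2.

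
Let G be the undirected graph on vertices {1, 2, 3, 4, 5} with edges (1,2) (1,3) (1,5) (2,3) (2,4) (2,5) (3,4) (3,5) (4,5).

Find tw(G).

A width-3 tree decomposition is:
Bags: B1 = {1, 2, 3, 5}  B2 = {2, 3, 4, 5}
Tree: B1–B2
The largest bag has 4 vertices, giving width 3; this decomposition certifies tw(G) ≤ 3. On the other hand G contains the 4-clique {1, 2, 3, 5}. A clique must lie in a single bag of any decomposition, so no decomposition can have width below 3. The upper and lower bounds meet at 3, so that is the treewidth.

3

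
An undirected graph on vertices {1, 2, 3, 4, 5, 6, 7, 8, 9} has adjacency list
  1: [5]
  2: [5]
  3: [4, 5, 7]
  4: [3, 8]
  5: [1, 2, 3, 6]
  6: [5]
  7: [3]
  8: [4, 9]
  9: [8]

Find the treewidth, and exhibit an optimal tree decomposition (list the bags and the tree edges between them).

Treewidth 1.
One optimal decomposition is:
Bags: B1 = {3, 7}  B2 = {3, 5}  B3 = {3, 4}  B4 = {5, 6}  B5 = {4, 8}  B6 = {8, 9}  B7 = {2, 5}  B8 = {1, 5}
Tree: B1–B2, B1–B3, B2–B4, B3–B5, B5–B6, B2–B7, B4–B8

Each bag holds 2 vertices, so the decomposition has width 1, which upper-bounds the treewidth. Any graph with an edge has treewidth ≥ 1, and G has the edge 7–3. Therefore the treewidth is 1.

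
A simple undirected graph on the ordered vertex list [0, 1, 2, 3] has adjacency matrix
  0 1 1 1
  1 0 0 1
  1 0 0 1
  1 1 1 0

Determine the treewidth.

A width-2 tree decomposition is:
Bags: B1 = {0, 1, 3}  B2 = {0, 2, 3}
Tree: B1–B2
The largest bag has 3 vertices, giving width 2; this decomposition certifies tw(G) ≤ 2. On the other hand G contains the 3-clique {0, 1, 3}. A clique must lie in a single bag of any decomposition, so no decomposition can have width below 2. The upper and lower bounds meet at 2, so that is the treewidth.

2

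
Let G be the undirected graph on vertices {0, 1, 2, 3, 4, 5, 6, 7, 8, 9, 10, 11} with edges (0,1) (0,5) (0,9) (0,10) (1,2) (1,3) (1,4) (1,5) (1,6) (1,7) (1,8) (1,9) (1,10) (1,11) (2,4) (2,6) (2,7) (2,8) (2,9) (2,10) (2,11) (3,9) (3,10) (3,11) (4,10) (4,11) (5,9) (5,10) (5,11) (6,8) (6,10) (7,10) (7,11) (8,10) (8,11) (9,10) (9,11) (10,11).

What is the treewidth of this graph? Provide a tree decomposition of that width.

Each bag holds 5 vertices, so the decomposition has width 4, which upper-bounds the treewidth. Conversely, {0, 1, 5, 9, 10} is a clique of size 5, and the vertices of any clique must share a bag in every tree decomposition; so some bag has ≥ 5 vertices and tw(G) ≥ 4. The upper and lower bounds meet at 4, so that is the treewidth.

Treewidth 4.
One optimal decomposition is:
Bags: B1 = {1, 5, 9, 10, 11}  B2 = {0, 1, 5, 9, 10}  B3 = {1, 3, 9, 10, 11}  B4 = {1, 2, 9, 10, 11}  B5 = {1, 2, 8, 10, 11}  B6 = {1, 2, 6, 8, 10}  B7 = {1, 2, 7, 10, 11}  B8 = {1, 2, 4, 10, 11}
Tree: B1–B2, B1–B3, B3–B4, B4–B5, B5–B6, B4–B7, B7–B8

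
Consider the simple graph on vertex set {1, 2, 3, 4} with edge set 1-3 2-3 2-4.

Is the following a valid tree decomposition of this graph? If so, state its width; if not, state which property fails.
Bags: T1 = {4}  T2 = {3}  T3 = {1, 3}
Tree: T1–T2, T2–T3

No — vertex 2 appears in no bag.

A tree decomposition must satisfy three properties: every vertex lies in some bag; for every edge, both endpoints lie together in some bag; and for every vertex, the bags containing it form a connected subtree. Here vertex 2 appears in no bag, so the decomposition is invalid.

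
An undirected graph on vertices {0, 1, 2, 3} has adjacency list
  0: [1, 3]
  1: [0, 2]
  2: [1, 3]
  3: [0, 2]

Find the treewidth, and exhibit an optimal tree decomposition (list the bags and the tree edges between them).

The largest bag has 3 vertices, giving width 2; this decomposition certifies tw(G) ≤ 2. The edges 0–3–2–1–0 form a cycle, so G is not a tree and its treewidth is at least 2. Therefore the treewidth is 2.

Treewidth 2.
One optimal decomposition is:
Bags: B1 = {0, 2, 3}  B2 = {0, 1, 2}
Tree: B1–B2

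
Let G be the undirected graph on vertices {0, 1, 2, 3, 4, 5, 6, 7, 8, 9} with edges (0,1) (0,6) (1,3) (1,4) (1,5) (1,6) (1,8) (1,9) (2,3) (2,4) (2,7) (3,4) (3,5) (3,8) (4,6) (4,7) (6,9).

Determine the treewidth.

A width-2 tree decomposition is:
Bags: B1 = {1, 3, 4}  B2 = {1, 4, 6}  B3 = {2, 3, 4}  B4 = {1, 3, 5}  B5 = {1, 6, 9}  B6 = {1, 3, 8}  B7 = {2, 4, 7}  B8 = {0, 1, 6}
Tree: B1–B2, B1–B3, B1–B4, B2–B5, B1–B6, B3–B7, B5–B8
Each bag holds 3 vertices, so the decomposition has width 2, which upper-bounds the treewidth. Conversely, {0, 1, 6} is a clique of size 3, and the vertices of any clique must share a bag in every tree decomposition; so some bag has ≥ 3 vertices and tw(G) ≥ 2. Combining the bounds, tw(G) = 2.

2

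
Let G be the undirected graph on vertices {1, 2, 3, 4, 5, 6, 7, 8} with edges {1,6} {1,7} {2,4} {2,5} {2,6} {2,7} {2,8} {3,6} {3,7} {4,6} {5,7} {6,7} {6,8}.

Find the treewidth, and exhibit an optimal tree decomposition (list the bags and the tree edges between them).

Treewidth 2.
One optimal decomposition is:
Bags: B1 = {1, 6, 7}  B2 = {3, 6, 7}  B3 = {2, 6, 7}  B4 = {2, 5, 7}  B5 = {2, 6, 8}  B6 = {2, 4, 6}
Tree: B1–B2, B1–B3, B3–B4, B3–B5, B3–B6

The largest bag has 3 vertices, giving width 2; this decomposition certifies tw(G) ≤ 2. For the lower bound, the 3 vertices {2, 5, 7} are pairwise adjacent, and any tree decomposition puts a clique entirely inside one bag — forcing width ≥ 2. Hence tw(G) = 2 exactly.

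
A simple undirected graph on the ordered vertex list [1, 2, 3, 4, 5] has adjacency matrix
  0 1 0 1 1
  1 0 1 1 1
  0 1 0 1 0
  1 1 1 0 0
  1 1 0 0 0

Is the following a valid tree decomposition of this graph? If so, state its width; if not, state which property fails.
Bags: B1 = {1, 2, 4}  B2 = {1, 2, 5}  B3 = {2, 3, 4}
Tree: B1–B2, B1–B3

Yes; width 2.

Vertex coverage: the bags together contain {1, 2, 3, 4, 5}, the full vertex set. Edge coverage: each edge of G has both endpoints in at least one bag. Running intersection: for every vertex, the bags containing it form a connected subtree. All three properties hold, so this is a valid tree decomposition of width max|bag| − 1 = 2, and hence tw(G) ≤ 2.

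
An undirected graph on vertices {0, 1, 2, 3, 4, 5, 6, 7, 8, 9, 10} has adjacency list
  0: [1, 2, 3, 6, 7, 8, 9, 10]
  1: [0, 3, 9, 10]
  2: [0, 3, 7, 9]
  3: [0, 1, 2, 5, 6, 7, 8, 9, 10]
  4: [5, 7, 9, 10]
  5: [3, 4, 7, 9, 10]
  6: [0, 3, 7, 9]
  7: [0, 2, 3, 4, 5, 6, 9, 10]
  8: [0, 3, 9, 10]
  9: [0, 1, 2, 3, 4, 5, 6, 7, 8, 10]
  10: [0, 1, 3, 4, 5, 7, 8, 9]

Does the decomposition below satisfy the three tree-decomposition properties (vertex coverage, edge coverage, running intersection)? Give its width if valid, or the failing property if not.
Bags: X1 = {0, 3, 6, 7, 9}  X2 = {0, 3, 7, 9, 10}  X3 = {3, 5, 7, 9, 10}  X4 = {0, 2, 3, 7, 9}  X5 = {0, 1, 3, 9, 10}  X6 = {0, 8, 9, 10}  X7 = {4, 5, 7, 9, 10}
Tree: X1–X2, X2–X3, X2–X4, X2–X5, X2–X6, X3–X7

No — edge (3,8) lies in no bag.

A tree decomposition must satisfy three properties: every vertex lies in some bag; for every edge, both endpoints lie together in some bag; and for every vertex, the bags containing it form a connected subtree. Here edge (3,8) lies in no bag, so the decomposition is invalid.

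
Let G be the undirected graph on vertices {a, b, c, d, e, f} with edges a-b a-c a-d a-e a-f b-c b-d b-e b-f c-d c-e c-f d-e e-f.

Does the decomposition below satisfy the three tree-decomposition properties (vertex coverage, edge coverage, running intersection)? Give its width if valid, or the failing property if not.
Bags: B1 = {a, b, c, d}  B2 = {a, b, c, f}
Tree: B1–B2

A tree decomposition must satisfy three properties: every vertex lies in some bag; for every edge, both endpoints lie together in some bag; and for every vertex, the bags containing it form a connected subtree. Here vertex e appears in no bag, so the decomposition is invalid.

No — vertex e appears in no bag.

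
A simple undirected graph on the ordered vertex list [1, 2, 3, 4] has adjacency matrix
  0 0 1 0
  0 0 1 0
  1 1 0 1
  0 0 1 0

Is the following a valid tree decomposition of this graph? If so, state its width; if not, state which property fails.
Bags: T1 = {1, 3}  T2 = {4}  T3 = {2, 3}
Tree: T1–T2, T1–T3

A tree decomposition must satisfy three properties: every vertex lies in some bag; for every edge, both endpoints lie together in some bag; and for every vertex, the bags containing it form a connected subtree. Here edge (3,4) lies in no bag, so the decomposition is invalid.

No — edge (3,4) lies in no bag.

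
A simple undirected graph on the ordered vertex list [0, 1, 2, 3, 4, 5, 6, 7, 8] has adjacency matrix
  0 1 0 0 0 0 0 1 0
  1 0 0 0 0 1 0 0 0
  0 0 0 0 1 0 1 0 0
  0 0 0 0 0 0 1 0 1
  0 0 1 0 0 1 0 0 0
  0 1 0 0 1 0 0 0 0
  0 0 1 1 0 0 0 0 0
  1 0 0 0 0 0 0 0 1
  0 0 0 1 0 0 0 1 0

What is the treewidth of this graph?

A width-2 tree decomposition is:
Bags: B1 = {1, 4, 5}  B2 = {0, 1, 4}  B3 = {0, 4, 7}  B4 = {4, 7, 8}  B5 = {3, 4, 8}  B6 = {3, 4, 6}  B7 = {2, 4, 6}
Tree: B1–B2, B2–B3, B3–B4, B4–B5, B5–B6, B6–B7
Every bag has size at most 3, so the width is 3 − 1 = 2 and tw(G) ≤ 2. Since 4–5–1–0–7–8–3–6–2–4 is a cycle in G, G is not acyclic. Forests are exactly the graphs of treewidth ≤ 1, so tw(G) ≥ 2. Combining the bounds, tw(G) = 2.

2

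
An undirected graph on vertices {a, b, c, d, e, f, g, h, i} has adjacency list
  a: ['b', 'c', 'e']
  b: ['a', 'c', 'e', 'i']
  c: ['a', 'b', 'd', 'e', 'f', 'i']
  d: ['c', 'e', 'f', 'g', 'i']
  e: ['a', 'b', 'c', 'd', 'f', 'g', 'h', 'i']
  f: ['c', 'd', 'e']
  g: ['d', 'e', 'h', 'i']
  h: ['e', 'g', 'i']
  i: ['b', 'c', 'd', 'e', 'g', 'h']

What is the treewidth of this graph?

3

A width-3 tree decomposition is:
Bags: B1 = {d, e, g, i}  B2 = {c, d, e, i}  B3 = {b, c, e, i}  B4 = {a, b, c, e}  B5 = {e, g, h, i}  B6 = {c, d, e, f}
Tree: B1–B2, B2–B3, B3–B4, B1–B5, B2–B6
Every bag has size at most 4, so the width is 4 − 1 = 3 and tw(G) ≤ 3. For the lower bound, the 4 vertices {a, b, c, e} are pairwise adjacent, and any tree decomposition puts a clique entirely inside one bag — forcing width ≥ 3. Therefore the treewidth is 3.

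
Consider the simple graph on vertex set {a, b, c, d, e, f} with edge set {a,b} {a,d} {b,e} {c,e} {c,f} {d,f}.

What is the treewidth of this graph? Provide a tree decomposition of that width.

Each bag holds 3 vertices, so the decomposition has width 2, which upper-bounds the treewidth. Since e–c–f–d–a–b–e is a cycle in G, G is not acyclic. Forests are exactly the graphs of treewidth ≤ 1, so tw(G) ≥ 2. The upper and lower bounds meet at 2, so that is the treewidth.

Treewidth 2.
One optimal decomposition is:
Bags: B1 = {c, e, f}  B2 = {d, e, f}  B3 = {a, d, e}  B4 = {a, b, e}
Tree: B1–B2, B2–B3, B3–B4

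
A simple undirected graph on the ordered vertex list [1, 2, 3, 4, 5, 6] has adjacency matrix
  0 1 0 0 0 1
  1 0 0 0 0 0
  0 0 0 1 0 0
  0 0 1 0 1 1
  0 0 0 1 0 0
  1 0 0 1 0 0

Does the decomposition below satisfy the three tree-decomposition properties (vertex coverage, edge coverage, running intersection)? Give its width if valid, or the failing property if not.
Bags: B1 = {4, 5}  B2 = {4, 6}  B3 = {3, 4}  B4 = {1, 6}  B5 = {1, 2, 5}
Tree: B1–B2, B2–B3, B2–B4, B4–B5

No — bags containing vertex 5 are not connected in the tree.

A tree decomposition must satisfy three properties: every vertex lies in some bag; for every edge, both endpoints lie together in some bag; and for every vertex, the bags containing it form a connected subtree. Here bags containing vertex 5 are not connected in the tree, so the decomposition is invalid.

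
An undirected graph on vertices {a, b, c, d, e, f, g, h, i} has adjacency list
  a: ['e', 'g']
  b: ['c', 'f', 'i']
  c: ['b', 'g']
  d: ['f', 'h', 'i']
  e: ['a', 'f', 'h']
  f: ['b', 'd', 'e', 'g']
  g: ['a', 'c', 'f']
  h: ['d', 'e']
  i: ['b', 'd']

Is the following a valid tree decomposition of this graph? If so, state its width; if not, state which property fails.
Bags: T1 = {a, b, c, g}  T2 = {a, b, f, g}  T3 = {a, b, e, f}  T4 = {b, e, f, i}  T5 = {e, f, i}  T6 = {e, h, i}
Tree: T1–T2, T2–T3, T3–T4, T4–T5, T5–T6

A tree decomposition must satisfy three properties: every vertex lies in some bag; for every edge, both endpoints lie together in some bag; and for every vertex, the bags containing it form a connected subtree. Here vertex d appears in no bag, so the decomposition is invalid.

No — vertex d appears in no bag.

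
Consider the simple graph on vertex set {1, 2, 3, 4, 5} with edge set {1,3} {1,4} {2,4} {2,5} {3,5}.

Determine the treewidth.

A width-2 tree decomposition is:
Bags: B1 = {1, 2, 4}  B2 = {1, 2, 3}  B3 = {2, 3, 5}
Tree: B1–B2, B2–B3
The largest bag has 3 vertices, giving width 2; this decomposition certifies tw(G) ≤ 2. For the lower bound, G contains the cycle 2–4–1–3–5–2, so G is not a forest; only forests have treewidth ≤ 1, hence tw(G) ≥ 2. Combining the bounds, tw(G) = 2.

2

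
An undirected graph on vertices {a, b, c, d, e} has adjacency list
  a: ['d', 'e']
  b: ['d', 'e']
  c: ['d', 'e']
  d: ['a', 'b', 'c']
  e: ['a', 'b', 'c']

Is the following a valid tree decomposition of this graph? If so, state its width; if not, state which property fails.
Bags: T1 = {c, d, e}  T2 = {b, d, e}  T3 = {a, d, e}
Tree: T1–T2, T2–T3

Yes; width 2.

Vertex coverage: the bags together contain {a, b, c, d, e}, the full vertex set. Edge coverage: each edge of G has both endpoints in at least one bag. Running intersection: for every vertex, the bags containing it form a connected subtree. All three properties hold, so this is a valid tree decomposition of width max|bag| − 1 = 2, and hence tw(G) ≤ 2.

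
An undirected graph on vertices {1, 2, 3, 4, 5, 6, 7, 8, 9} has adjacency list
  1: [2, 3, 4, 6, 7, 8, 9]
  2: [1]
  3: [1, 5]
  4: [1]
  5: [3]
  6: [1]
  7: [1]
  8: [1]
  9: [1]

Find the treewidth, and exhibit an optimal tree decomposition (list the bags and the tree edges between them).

Each bag holds 2 vertices, so the decomposition has width 1, which upper-bounds the treewidth. Any graph with an edge has treewidth ≥ 1, and G has the edge 7–1. Combining the bounds, tw(G) = 1.

Treewidth 1.
One such decomposition:
Bags: B1 = {1, 7}  B2 = {1, 2}  B3 = {1, 9}  B4 = {1, 4}  B5 = {1, 8}  B6 = {1, 3}  B7 = {3, 5}  B8 = {1, 6}
Tree: B1–B2, B2–B3, B2–B4, B1–B5, B4–B6, B6–B7, B3–B8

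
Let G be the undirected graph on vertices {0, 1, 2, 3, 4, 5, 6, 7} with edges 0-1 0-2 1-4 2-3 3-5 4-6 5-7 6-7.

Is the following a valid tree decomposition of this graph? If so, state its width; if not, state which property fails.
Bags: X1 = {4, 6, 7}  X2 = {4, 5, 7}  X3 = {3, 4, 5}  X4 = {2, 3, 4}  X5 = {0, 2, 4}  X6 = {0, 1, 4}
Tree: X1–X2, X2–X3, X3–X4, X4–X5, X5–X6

Checking the three conditions: (i) the bags cover all of {0, 1, 2, 3, 4, 5, 6, 7}; (ii) for each edge, some bag contains both endpoints; (iii) the bags containing any fixed vertex form a subtree. All hold, so the decomposition is valid with width 3 − 1 = 2.

Yes; width 2.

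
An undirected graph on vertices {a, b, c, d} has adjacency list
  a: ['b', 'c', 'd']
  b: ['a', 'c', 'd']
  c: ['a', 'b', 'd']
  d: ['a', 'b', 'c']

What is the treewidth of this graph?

A width-3 tree decomposition is:
Bags: B1 = {a, b, c, d}
Tree: (single bag)
A single bag containing all 4 vertices is trivially a valid decomposition of width 3. For the lower bound, the 4 vertices {a, b, c, d} are pairwise adjacent, and any tree decomposition puts a clique entirely inside one bag — forcing width ≥ 3. Therefore the treewidth is 3.

3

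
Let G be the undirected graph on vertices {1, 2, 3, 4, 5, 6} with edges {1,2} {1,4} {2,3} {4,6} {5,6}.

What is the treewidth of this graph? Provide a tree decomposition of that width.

Treewidth 1.
Bags: B1 = {1, 2}  B2 = {2, 3}  B3 = {1, 4}  B4 = {4, 6}  B5 = {5, 6}
Tree: B1–B2, B1–B3, B3–B4, B4–B5

The largest bag has 2 vertices, giving width 1; this decomposition certifies tw(G) ≤ 1. G has an edge, so its treewidth is at least 1. The upper and lower bounds meet at 1, so that is the treewidth.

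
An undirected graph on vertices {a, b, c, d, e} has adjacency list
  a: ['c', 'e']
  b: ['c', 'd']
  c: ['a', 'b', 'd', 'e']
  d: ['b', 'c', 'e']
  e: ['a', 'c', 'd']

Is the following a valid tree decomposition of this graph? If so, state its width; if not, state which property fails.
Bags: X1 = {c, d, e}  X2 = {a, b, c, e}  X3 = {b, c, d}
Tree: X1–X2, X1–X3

A tree decomposition must satisfy three properties: every vertex lies in some bag; for every edge, both endpoints lie together in some bag; and for every vertex, the bags containing it form a connected subtree. Here bags containing vertex b are not connected in the tree, so the decomposition is invalid.

No — bags containing vertex b are not connected in the tree.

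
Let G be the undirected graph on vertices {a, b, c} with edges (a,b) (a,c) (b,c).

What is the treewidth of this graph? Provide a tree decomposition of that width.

Treewidth 2.
One such decomposition:
Bags: B1 = {a, b, c}
Tree: (single bag)

A single bag containing all 3 vertices is trivially a valid decomposition of width 2. Conversely, {a, b, c} is a clique of size 3, and the vertices of any clique must share a bag in every tree decomposition; so some bag has ≥ 3 vertices and tw(G) ≥ 2. Combining the bounds, tw(G) = 2.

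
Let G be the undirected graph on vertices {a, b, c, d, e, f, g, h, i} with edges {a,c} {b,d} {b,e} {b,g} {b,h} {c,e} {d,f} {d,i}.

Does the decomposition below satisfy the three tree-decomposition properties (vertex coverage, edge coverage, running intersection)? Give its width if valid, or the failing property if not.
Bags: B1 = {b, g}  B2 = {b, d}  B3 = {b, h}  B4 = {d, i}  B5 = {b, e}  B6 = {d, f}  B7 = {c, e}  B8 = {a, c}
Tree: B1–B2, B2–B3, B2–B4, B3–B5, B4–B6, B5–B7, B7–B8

Vertex coverage: the bags together contain {a, b, c, d, e, f, g, h, i}, the full vertex set. Edge coverage: each edge of G has both endpoints in at least one bag. Running intersection: for every vertex, the bags containing it form a connected subtree. All three properties hold, so this is a valid tree decomposition of width max|bag| − 1 = 1, and hence tw(G) ≤ 1.

Yes; width 1.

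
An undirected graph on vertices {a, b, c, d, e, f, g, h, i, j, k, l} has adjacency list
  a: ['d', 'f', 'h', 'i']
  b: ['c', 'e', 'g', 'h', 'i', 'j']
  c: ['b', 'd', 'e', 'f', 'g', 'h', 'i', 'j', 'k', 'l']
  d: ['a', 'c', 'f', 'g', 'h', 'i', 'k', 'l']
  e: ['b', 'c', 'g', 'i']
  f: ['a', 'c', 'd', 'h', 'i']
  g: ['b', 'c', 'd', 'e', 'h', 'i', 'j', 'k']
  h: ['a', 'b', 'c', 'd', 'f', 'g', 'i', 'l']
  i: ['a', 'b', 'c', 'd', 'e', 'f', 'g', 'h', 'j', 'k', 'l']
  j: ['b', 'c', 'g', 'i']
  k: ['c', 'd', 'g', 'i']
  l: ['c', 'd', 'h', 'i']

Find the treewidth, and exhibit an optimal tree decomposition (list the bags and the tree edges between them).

Every bag has size at most 5, so the width is 5 − 1 = 4 and tw(G) ≤ 4. On the other hand G contains the 5-clique {c, d, g, h, i}. A clique must lie in a single bag of any decomposition, so no decomposition can have width below 4. Therefore the treewidth is 4.

Treewidth 4.
One such decomposition:
Bags: B1 = {c, d, g, h, i}  B2 = {c, d, f, h, i}  B3 = {b, c, g, h, i}  B4 = {b, c, e, g, i}  B5 = {b, c, g, i, j}  B6 = {a, d, f, h, i}  B7 = {c, d, h, i, l}  B8 = {c, d, g, i, k}
Tree: B1–B2, B1–B3, B3–B4, B4–B5, B2–B6, B1–B7, B1–B8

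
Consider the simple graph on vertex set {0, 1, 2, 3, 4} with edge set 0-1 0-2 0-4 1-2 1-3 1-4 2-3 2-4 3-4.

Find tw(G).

A width-3 tree decomposition is:
Bags: B1 = {0, 1, 2, 4}  B2 = {1, 2, 3, 4}
Tree: B1–B2
Every bag has size at most 4, so the width is 4 − 1 = 3 and tw(G) ≤ 3. Conversely, {0, 1, 2, 4} is a clique of size 4, and the vertices of any clique must share a bag in every tree decomposition; so some bag has ≥ 4 vertices and tw(G) ≥ 3. Combining the bounds, tw(G) = 3.

3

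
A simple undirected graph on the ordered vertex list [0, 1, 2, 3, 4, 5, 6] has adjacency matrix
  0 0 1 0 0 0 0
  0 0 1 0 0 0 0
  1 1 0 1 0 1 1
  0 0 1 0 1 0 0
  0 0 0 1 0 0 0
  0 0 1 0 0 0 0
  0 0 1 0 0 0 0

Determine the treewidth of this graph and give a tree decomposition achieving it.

The largest bag has 2 vertices, giving width 1; this decomposition certifies tw(G) ≤ 1. G has an edge, so its treewidth is at least 1. Therefore the treewidth is 1.

Treewidth 1.
One such decomposition:
Bags: B1 = {0, 2}  B2 = {1, 2}  B3 = {2, 3}  B4 = {2, 5}  B5 = {2, 6}  B6 = {3, 4}
Tree: B1–B2, B2–B3, B3–B4, B1–B5, B3–B6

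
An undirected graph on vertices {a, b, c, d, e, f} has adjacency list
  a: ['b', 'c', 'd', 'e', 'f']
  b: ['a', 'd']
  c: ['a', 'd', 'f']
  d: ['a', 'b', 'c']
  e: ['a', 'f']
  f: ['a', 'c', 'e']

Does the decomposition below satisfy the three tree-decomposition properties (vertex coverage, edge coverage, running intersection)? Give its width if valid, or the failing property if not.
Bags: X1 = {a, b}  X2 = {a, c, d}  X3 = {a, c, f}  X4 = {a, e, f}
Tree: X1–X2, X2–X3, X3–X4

A tree decomposition must satisfy three properties: every vertex lies in some bag; for every edge, both endpoints lie together in some bag; and for every vertex, the bags containing it form a connected subtree. Here edge (d,b) lies in no bag, so the decomposition is invalid.

No — edge (d,b) lies in no bag.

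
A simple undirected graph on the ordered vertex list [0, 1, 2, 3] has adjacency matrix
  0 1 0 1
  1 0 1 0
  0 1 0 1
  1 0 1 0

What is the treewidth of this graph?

A width-2 tree decomposition is:
Bags: B1 = {0, 2, 3}  B2 = {0, 1, 2}
Tree: B1–B2
Every bag has size at most 3, so the width is 3 − 1 = 2 and tw(G) ≤ 2. For the lower bound, G contains the cycle 0–3–2–1–0, so G is not a forest; only forests have treewidth ≤ 1, hence tw(G) ≥ 2. Combining the bounds, tw(G) = 2.

2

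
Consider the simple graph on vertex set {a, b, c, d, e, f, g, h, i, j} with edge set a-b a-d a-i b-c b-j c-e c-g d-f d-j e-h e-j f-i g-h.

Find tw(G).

2

A width-2 tree decomposition is:
Bags: B1 = {c, g, h}  B2 = {c, e, h}  B3 = {b, c, e}  B4 = {b, e, j}  B5 = {a, b, j}  B6 = {a, d, j}  B7 = {a, d, i}  B8 = {d, f, i}
Tree: B1–B2, B2–B3, B3–B4, B4–B5, B5–B6, B6–B7, B7–B8
Every bag has size at most 3, so the width is 3 − 1 = 2 and tw(G) ≤ 2. The edges g–h–e–c–g form a cycle, so G is not a tree and its treewidth is at least 2. Hence tw(G) = 2 exactly.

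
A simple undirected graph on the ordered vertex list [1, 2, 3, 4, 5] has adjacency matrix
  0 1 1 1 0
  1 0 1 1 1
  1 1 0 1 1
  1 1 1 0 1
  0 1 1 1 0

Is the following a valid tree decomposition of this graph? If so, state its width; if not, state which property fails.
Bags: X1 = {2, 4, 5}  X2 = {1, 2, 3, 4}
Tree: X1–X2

A tree decomposition must satisfy three properties: every vertex lies in some bag; for every edge, both endpoints lie together in some bag; and for every vertex, the bags containing it form a connected subtree. Here edge (3,5) lies in no bag, so the decomposition is invalid.

No — edge (3,5) lies in no bag.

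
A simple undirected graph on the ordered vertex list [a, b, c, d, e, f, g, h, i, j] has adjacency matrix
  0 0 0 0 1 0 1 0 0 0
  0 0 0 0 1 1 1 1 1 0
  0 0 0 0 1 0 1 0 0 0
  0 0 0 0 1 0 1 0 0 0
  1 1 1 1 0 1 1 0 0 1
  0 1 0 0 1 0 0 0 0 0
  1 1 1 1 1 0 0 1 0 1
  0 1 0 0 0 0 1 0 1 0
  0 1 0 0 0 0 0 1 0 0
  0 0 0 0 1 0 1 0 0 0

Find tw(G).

2

A width-2 tree decomposition is:
Bags: B1 = {a, e, g}  B2 = {b, e, g}  B3 = {c, e, g}  B4 = {b, g, h}  B5 = {e, g, j}  B6 = {d, e, g}  B7 = {b, e, f}  B8 = {b, h, i}
Tree: B1–B2, B2–B3, B2–B4, B3–B5, B5–B6, B2–B7, B4–B8
Each bag holds 3 vertices, so the decomposition has width 2, which upper-bounds the treewidth. For the lower bound, the 3 vertices {d, e, g} are pairwise adjacent, and any tree decomposition puts a clique entirely inside one bag — forcing width ≥ 2. Therefore the treewidth is 2.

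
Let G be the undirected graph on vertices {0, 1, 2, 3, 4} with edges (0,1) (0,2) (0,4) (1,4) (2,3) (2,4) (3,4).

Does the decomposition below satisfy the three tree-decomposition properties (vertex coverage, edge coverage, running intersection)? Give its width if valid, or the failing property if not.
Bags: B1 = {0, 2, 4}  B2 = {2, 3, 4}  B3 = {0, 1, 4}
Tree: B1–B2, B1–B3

Vertex coverage: the bags together contain {0, 1, 2, 3, 4}, the full vertex set. Edge coverage: each edge of G has both endpoints in at least one bag. Running intersection: for every vertex, the bags containing it form a connected subtree. All three properties hold, so this is a valid tree decomposition of width max|bag| − 1 = 2, and hence tw(G) ≤ 2.

Yes; width 2.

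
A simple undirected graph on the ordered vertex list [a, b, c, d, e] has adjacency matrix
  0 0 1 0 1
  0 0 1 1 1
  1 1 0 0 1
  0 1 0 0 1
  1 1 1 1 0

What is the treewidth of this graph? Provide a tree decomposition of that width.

The largest bag has 3 vertices, giving width 2; this decomposition certifies tw(G) ≤ 2. Conversely, {b, d, e} is a clique of size 3, and the vertices of any clique must share a bag in every tree decomposition; so some bag has ≥ 3 vertices and tw(G) ≥ 2. Hence tw(G) = 2 exactly.

Treewidth 2.
One optimal decomposition is:
Bags: B1 = {b, c, e}  B2 = {a, c, e}  B3 = {b, d, e}
Tree: B1–B2, B1–B3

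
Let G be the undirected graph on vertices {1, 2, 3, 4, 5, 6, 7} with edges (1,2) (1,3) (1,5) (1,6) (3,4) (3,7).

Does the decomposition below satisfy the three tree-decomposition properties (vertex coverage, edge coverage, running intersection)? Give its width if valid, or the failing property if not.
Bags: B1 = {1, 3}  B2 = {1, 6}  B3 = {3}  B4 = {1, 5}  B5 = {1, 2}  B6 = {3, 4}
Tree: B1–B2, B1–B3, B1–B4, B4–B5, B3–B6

No — vertex 7 appears in no bag.

A tree decomposition must satisfy three properties: every vertex lies in some bag; for every edge, both endpoints lie together in some bag; and for every vertex, the bags containing it form a connected subtree. Here vertex 7 appears in no bag, so the decomposition is invalid.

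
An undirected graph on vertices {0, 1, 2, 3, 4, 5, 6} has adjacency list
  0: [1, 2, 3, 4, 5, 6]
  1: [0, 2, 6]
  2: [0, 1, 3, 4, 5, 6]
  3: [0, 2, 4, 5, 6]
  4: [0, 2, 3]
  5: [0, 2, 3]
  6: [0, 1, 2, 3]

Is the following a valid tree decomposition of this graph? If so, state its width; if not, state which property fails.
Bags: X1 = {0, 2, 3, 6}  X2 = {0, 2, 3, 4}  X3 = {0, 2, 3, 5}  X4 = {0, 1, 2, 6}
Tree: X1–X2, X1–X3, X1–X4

Vertex coverage: the bags together contain {0, 1, 2, 3, 4, 5, 6}, the full vertex set. Edge coverage: each edge of G has both endpoints in at least one bag. Running intersection: for every vertex, the bags containing it form a connected subtree. All three properties hold, so this is a valid tree decomposition of width max|bag| − 1 = 3, and hence tw(G) ≤ 3.

Yes; width 3.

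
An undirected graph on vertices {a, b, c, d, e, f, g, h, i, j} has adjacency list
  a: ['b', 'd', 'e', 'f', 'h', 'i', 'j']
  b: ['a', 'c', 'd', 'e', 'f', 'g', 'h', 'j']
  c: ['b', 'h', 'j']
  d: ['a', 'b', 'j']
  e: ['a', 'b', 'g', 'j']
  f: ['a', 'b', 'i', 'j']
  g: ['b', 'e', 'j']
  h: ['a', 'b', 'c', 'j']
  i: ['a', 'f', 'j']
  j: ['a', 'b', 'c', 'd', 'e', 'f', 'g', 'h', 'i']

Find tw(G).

A width-3 tree decomposition is:
Bags: B1 = {b, c, h, j}  B2 = {a, b, h, j}  B3 = {a, b, e, j}  B4 = {a, b, d, j}  B5 = {b, e, g, j}  B6 = {a, b, f, j}  B7 = {a, f, i, j}
Tree: B1–B2, B2–B3, B3–B4, B3–B5, B4–B6, B6–B7
Each bag holds 4 vertices, so the decomposition has width 3, which upper-bounds the treewidth. On the other hand G contains the 4-clique {b, e, g, j}. A clique must lie in a single bag of any decomposition, so no decomposition can have width below 3. Combining the bounds, tw(G) = 3.

3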